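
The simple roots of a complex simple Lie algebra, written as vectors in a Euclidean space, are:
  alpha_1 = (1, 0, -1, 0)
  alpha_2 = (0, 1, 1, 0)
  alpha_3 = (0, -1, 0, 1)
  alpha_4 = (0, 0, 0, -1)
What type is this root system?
B_4 (so(9))

Compute the Cartan integers a_ij = 2(alpha_i, alpha_j)/(alpha_j, alpha_j); the resulting 4x4 Cartan matrix is
[[2, -1, 0, 0], [-1, 2, -1, 0], [0, -1, 2, -2], [0, 0, -1, 2]].
The roots have two lengths (squared-length ratio 2:1); the short ones are alpha_{4}. The associated Dynkin diagram is a chain of 4 nodes with a double edge at one end; the terminal node there is the unique short simple root (B_4), so the type is B_4 (the algebra so(9)).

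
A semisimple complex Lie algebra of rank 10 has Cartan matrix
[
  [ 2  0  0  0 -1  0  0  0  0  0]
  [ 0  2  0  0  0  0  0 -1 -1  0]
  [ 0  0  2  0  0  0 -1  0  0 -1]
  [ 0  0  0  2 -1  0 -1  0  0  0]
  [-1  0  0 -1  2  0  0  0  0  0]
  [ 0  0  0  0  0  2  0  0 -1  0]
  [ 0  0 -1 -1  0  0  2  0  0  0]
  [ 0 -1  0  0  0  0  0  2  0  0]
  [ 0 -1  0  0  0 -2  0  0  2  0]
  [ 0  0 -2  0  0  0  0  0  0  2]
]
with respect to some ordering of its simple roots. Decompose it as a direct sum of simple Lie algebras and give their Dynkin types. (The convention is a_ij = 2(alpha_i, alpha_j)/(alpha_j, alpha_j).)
The diagram associated to this matrix has two connected components: the simple roots {alpha_2, alpha_6, alpha_8, alpha_9} form a chain of 4 nodes with a double edge at one end; the terminal node there is the unique short simple root (B_4), and {alpha_1, alpha_3, alpha_4, alpha_5, alpha_7, alpha_10} form a chain of 6 nodes with a double edge at one end; the terminal node there is the unique long simple root (C_6). A semisimple Lie algebra decomposes uniquely as the direct sum of simple ideals, one per connected component of its Dynkin diagram, so g ≅ B_4 ⊕ C_6 (dimension 36 + 78 = 114).

B4 + C6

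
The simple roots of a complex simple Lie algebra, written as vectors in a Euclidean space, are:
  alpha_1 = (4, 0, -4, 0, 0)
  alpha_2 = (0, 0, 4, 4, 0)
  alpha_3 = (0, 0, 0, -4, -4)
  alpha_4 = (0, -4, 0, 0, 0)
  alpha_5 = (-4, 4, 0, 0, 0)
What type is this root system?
B5

Compute the Cartan integers a_ij = 2(alpha_i, alpha_j)/(alpha_j, alpha_j); the resulting 5x5 Cartan matrix is
[[2, -1, 0, 0, -1], [-1, 2, -1, 0, 0], [0, -1, 2, 0, 0], [0, 0, 0, 2, -1], [-1, 0, 0, -2, 2]].
The roots have two lengths (squared-length ratio 2:1); the short ones are alpha_{4}. The associated Dynkin diagram is a chain of 5 nodes with a double edge at one end; the terminal node there is the unique short simple root (B_5), so the type is B_5 (the algebra so(11)).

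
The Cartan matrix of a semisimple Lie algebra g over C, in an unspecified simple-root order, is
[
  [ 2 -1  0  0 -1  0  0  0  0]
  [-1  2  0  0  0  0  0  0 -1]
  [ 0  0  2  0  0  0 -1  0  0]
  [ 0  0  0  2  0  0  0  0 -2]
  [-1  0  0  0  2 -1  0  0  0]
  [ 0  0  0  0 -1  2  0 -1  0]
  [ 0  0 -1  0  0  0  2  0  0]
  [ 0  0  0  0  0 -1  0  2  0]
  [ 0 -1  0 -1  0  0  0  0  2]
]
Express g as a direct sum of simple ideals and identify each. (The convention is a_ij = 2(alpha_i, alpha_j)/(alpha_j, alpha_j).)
A2 ⊕ C7

The diagram associated to this matrix has two connected components: the simple roots {alpha_3, alpha_7} form a chain of 2 nodes with single edges (A_2), and {alpha_1, alpha_2, alpha_4, alpha_5, alpha_6, alpha_8, alpha_9} form a chain of 7 nodes with a double edge at one end; the terminal node there is the unique long simple root (C_7). A semisimple Lie algebra decomposes uniquely as the direct sum of simple ideals, one per connected component of its Dynkin diagram, so g ≅ A_2 ⊕ C_7 (dimension 8 + 105 = 113).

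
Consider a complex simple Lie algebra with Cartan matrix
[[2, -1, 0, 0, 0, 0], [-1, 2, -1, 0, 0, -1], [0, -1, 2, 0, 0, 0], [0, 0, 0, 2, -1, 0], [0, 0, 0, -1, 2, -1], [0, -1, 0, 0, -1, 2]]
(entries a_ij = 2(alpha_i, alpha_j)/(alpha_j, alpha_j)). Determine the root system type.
The matrix has rank 6 with 2's on the diagonal. Reading the off-diagonal entries as Dynkin edges (a single edge where a_ij = a_ji = -1; a double or triple edge where a_ij * a_ji = 2 or 3), the diagram is a chain of 4 nodes with a fork of two nodes at one end (D_6). One simple-root ordering that puts it in standard form is (alpha_4, alpha_5, alpha_6, alpha_2, alpha_3, alpha_1). So the algebra is type D_6, i.e. so(12).

D_6 (so(12))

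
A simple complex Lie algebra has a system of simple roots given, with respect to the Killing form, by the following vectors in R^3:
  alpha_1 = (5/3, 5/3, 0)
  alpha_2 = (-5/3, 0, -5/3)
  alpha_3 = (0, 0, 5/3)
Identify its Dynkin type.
B_3

Compute the Cartan integers a_ij = 2(alpha_i, alpha_j)/(alpha_j, alpha_j); the resulting 3x3 Cartan matrix is
[[2, -1, 0], [-1, 2, -2], [0, -1, 2]].
The roots have two lengths (squared-length ratio 2:1); the short ones are alpha_{3}. The associated Dynkin diagram is a chain of 3 nodes with a double edge at one end; the terminal node there is the unique short simple root (B_3), so the type is B_3 (the algebra so(7)).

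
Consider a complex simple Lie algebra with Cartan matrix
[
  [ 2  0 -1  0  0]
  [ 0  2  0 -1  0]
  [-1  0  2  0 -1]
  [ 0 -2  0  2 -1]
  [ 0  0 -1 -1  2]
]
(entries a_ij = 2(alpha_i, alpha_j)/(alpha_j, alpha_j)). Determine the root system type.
The matrix has rank 5 with 2's on the diagonal. Reading the off-diagonal entries as Dynkin edges (a single edge where a_ij = a_ji = -1; a double or triple edge where a_ij * a_ji = 2 or 3), the diagram is a chain of 5 nodes with a double edge at one end; the terminal node there is the unique short simple root (B_5). One simple-root ordering that puts it in standard form is (alpha_1, alpha_3, alpha_5, alpha_4, alpha_2). So the algebra is type B_5, i.e. so(11).

B_5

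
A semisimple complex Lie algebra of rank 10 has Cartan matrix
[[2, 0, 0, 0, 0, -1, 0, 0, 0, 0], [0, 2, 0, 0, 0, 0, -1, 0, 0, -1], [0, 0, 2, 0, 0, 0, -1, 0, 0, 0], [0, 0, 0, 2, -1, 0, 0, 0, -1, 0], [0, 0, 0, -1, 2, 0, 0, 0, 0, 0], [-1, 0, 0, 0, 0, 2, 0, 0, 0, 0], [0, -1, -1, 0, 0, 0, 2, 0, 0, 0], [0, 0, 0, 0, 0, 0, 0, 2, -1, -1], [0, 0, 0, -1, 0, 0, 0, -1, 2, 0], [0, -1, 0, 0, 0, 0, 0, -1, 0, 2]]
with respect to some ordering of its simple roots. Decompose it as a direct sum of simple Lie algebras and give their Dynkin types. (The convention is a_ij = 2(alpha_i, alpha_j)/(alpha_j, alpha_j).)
A_2 (sl(3)) ⊕ A_8 (sl(9))

The diagram associated to this matrix has two connected components: the simple roots {alpha_1, alpha_6} form a chain of 2 nodes with single edges (A_2), and {alpha_2, alpha_3, alpha_4, alpha_5, alpha_7, alpha_8, alpha_9, alpha_10} form a chain of 8 nodes with single edges (A_8). A semisimple Lie algebra decomposes uniquely as the direct sum of simple ideals, one per connected component of its Dynkin diagram, so g ≅ A_2 ⊕ A_8 (dimension 8 + 80 = 88).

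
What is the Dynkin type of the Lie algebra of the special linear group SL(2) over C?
This is sl(2), which has dimension 2^2 - 1 = 3 and rank 2 - 1 = 1 (a Cartan subalgebra is the diagonal traceless matrices). In the classification of classical Lie algebras, the special linear algebra sl(n+1) has type A_n; here n = 1, so the Dynkin diagram is a chain of 1 nodes with single edges (A_1). Hence the type is A_1.

A_1 (sl(2))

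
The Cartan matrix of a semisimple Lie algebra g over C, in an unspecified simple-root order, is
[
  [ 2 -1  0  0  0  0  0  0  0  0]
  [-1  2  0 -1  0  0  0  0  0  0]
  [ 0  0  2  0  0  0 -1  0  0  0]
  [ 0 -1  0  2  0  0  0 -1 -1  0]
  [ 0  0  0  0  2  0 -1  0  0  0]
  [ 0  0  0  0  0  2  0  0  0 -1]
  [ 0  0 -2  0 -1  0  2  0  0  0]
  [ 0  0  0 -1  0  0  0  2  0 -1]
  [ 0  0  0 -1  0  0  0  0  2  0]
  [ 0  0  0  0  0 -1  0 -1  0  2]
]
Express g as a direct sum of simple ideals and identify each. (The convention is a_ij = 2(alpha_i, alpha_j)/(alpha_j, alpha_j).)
B_3 (so(7)) ⊕ E_7

The diagram associated to this matrix has two connected components: the simple roots {alpha_3, alpha_5, alpha_7} form a chain of 3 nodes with a double edge at one end; the terminal node there is the unique short simple root (B_3), and {alpha_1, alpha_2, alpha_4, alpha_6, alpha_8, alpha_9, alpha_10} form a chain of 6 nodes with one extra node attached to the third node from one end (E_7). A semisimple Lie algebra decomposes uniquely as the direct sum of simple ideals, one per connected component of its Dynkin diagram, so g ≅ B_3 ⊕ E_7 (dimension 21 + 133 = 154).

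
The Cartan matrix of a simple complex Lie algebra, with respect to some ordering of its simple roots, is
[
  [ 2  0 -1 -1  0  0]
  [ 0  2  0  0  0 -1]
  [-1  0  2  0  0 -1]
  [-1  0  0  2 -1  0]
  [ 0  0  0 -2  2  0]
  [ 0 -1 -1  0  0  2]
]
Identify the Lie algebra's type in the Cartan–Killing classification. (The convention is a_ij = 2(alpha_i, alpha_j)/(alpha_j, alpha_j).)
The matrix has rank 6 with 2's on the diagonal. Reading the off-diagonal entries as Dynkin edges (a single edge where a_ij = a_ji = -1; a double or triple edge where a_ij * a_ji = 2 or 3), the diagram is a chain of 6 nodes with a double edge at one end; the terminal node there is the unique long simple root (C_6). One simple-root ordering that puts it in standard form is (alpha_2, alpha_6, alpha_3, alpha_1, alpha_4, alpha_5). So the algebra is type C_6, i.e. sp(12).

C6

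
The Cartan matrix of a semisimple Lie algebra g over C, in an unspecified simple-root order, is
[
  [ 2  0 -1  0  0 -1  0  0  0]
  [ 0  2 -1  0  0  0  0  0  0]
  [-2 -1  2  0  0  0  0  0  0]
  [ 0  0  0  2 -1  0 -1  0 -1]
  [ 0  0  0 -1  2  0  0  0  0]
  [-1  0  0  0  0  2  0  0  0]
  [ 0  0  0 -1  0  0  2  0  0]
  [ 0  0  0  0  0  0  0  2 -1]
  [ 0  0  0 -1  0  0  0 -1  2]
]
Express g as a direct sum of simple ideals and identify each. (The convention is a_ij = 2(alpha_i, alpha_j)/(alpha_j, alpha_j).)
The diagram associated to this matrix has two connected components: the simple roots {alpha_4, alpha_5, alpha_7, alpha_8, alpha_9} form a chain of 3 nodes with a fork of two nodes at one end (D_5), and {alpha_1, alpha_2, alpha_3, alpha_6} form a chain of 4 nodes with a double edge between the middle two (F_4). A semisimple Lie algebra decomposes uniquely as the direct sum of simple ideals, one per connected component of its Dynkin diagram, so g ≅ D_5 ⊕ F_4 (dimension 45 + 52 = 97).

type D_5 + type F_4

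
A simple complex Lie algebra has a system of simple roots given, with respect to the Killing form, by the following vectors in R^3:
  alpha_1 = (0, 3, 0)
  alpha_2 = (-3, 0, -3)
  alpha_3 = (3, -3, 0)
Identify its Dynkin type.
Compute the Cartan integers a_ij = 2(alpha_i, alpha_j)/(alpha_j, alpha_j); the resulting 3x3 Cartan matrix is
[[2, 0, -1], [0, 2, -1], [-2, -1, 2]].
The roots have two lengths (squared-length ratio 2:1); the short ones are alpha_{1}. The associated Dynkin diagram is a chain of 3 nodes with a double edge at one end; the terminal node there is the unique short simple root (B_3), so the type is B_3 (the algebra so(7)).

B3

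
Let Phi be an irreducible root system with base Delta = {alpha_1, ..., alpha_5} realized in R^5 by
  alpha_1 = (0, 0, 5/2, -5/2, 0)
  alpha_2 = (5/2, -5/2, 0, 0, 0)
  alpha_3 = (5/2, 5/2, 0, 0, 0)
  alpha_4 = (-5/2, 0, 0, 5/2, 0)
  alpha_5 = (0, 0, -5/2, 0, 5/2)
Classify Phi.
Compute the Cartan integers a_ij = 2(alpha_i, alpha_j)/(alpha_j, alpha_j); the resulting 5x5 Cartan matrix is
[[2, 0, 0, -1, -1], [0, 2, 0, -1, 0], [0, 0, 2, -1, 0], [-1, -1, -1, 2, 0], [-1, 0, 0, 0, 2]].
All simple roots have the same length, so the diagram is simply laced. The associated Dynkin diagram is a chain of 3 nodes with a fork of two nodes at one end (D_5), so the type is D_5 (the algebra so(10)).

D_5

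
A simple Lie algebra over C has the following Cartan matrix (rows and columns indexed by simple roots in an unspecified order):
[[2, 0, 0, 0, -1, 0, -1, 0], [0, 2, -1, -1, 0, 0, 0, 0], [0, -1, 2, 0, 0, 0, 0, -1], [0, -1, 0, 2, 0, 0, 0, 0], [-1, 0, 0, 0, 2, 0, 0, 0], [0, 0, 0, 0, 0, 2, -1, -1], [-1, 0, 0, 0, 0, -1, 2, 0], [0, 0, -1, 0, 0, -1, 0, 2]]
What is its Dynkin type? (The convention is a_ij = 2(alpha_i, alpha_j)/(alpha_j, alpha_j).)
A_8 (sl(9))

The matrix has rank 8 with 2's on the diagonal. Reading the off-diagonal entries as Dynkin edges (a single edge where a_ij = a_ji = -1; a double or triple edge where a_ij * a_ji = 2 or 3), the diagram is a chain of 8 nodes with single edges (A_8). One simple-root ordering that puts it in standard form is (alpha_4, alpha_2, alpha_3, alpha_8, alpha_6, alpha_7, alpha_1, alpha_5). So the algebra is type A_8, i.e. sl(9).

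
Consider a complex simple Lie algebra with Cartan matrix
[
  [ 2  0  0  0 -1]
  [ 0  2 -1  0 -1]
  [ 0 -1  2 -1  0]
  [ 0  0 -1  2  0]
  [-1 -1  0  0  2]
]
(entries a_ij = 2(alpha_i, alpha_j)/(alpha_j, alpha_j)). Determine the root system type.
A5

The matrix has rank 5 with 2's on the diagonal. Reading the off-diagonal entries as Dynkin edges (a single edge where a_ij = a_ji = -1; a double or triple edge where a_ij * a_ji = 2 or 3), the diagram is a chain of 5 nodes with single edges (A_5). One simple-root ordering that puts it in standard form is (alpha_4, alpha_3, alpha_2, alpha_5, alpha_1). So the algebra is type A_5, i.e. sl(6).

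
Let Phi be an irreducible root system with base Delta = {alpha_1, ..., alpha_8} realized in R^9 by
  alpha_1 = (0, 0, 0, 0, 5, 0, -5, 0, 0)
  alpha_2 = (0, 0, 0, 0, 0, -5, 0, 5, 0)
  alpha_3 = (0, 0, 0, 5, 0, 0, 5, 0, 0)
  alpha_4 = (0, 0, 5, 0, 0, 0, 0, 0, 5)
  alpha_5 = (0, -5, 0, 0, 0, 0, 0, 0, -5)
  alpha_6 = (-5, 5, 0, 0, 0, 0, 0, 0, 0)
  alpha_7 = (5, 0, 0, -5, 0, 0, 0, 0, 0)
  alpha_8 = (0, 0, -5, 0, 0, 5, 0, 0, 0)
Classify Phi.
Compute the Cartan integers a_ij = 2(alpha_i, alpha_j)/(alpha_j, alpha_j); the resulting 8x8 Cartan matrix is
[[2, 0, -1, 0, 0, 0, 0, 0], [0, 2, 0, 0, 0, 0, 0, -1], [-1, 0, 2, 0, 0, 0, -1, 0], [0, 0, 0, 2, -1, 0, 0, -1], [0, 0, 0, -1, 2, -1, 0, 0], [0, 0, 0, 0, -1, 2, -1, 0], [0, 0, -1, 0, 0, -1, 2, 0], [0, -1, 0, -1, 0, 0, 0, 2]].
All simple roots have the same length, so the diagram is simply laced. The associated Dynkin diagram is a chain of 8 nodes with single edges (A_8), so the type is A_8 (the algebra sl(9)).

A_8 (sl(9))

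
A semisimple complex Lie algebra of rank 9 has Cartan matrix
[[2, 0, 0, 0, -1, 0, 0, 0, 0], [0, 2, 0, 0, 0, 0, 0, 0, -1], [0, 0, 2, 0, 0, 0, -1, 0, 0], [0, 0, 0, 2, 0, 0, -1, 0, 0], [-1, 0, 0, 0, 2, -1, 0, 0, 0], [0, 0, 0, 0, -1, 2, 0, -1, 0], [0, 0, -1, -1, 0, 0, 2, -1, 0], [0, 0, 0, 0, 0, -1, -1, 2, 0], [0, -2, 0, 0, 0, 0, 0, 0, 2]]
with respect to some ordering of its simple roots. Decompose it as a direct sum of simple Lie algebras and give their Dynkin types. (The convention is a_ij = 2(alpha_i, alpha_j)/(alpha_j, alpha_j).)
The diagram associated to this matrix has two connected components: the simple roots {alpha_2, alpha_9} form a chain of 2 nodes with a double edge at one end; the terminal node there is the unique short simple root (B_2), and {alpha_1, alpha_3, alpha_4, alpha_5, alpha_6, alpha_7, alpha_8} form a chain of 5 nodes with a fork of two nodes at one end (D_7). A semisimple Lie algebra decomposes uniquely as the direct sum of simple ideals, one per connected component of its Dynkin diagram, so g ≅ B_2 ⊕ D_7 (dimension 10 + 91 = 101).

type B_2 ⊕ type D_7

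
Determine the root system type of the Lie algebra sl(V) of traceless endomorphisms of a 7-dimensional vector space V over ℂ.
This is sl(7), which has dimension 7^2 - 1 = 48 and rank 7 - 1 = 6 (a Cartan subalgebra is the diagonal traceless matrices). In the classification of classical Lie algebras, the special linear algebra sl(n+1) has type A_n; here n = 6, so the Dynkin diagram is a chain of 6 nodes with single edges (A_6). Hence the type is A_6.

A_6 (sl(7))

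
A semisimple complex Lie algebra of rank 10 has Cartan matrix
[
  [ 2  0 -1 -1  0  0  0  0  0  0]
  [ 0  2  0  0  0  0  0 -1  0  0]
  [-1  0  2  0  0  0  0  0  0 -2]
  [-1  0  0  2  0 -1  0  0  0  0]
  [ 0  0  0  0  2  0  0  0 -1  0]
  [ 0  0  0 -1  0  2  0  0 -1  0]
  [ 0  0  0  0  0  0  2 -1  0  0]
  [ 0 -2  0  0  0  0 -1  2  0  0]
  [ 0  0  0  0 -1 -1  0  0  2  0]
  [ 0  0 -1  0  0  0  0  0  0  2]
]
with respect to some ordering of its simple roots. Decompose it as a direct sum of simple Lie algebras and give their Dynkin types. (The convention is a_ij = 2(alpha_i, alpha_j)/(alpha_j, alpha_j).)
type B_3 + type B_7

The diagram associated to this matrix has two connected components: the simple roots {alpha_2, alpha_7, alpha_8} form a chain of 3 nodes with a double edge at one end; the terminal node there is the unique short simple root (B_3), and {alpha_1, alpha_3, alpha_4, alpha_5, alpha_6, alpha_9, alpha_10} form a chain of 7 nodes with a double edge at one end; the terminal node there is the unique short simple root (B_7). A semisimple Lie algebra decomposes uniquely as the direct sum of simple ideals, one per connected component of its Dynkin diagram, so g ≅ B_3 ⊕ B_7 (dimension 21 + 105 = 126).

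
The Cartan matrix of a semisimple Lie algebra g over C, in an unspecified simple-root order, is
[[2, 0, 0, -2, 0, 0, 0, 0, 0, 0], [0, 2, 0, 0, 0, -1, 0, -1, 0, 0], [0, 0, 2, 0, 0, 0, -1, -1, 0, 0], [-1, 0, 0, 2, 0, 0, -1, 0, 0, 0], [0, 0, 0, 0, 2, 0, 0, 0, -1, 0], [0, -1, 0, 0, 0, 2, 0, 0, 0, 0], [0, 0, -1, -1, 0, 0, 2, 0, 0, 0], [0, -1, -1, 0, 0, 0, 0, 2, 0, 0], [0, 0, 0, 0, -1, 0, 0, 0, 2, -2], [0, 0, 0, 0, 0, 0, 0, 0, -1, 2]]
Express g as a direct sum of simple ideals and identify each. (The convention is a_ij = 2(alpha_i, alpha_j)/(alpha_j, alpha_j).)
The diagram associated to this matrix has two connected components: the simple roots {alpha_5, alpha_9, alpha_10} form a chain of 3 nodes with a double edge at one end; the terminal node there is the unique short simple root (B_3), and {alpha_1, alpha_2, alpha_3, alpha_4, alpha_6, alpha_7, alpha_8} form a chain of 7 nodes with a double edge at one end; the terminal node there is the unique long simple root (C_7). A semisimple Lie algebra decomposes uniquely as the direct sum of simple ideals, one per connected component of its Dynkin diagram, so g ≅ B_3 ⊕ C_7 (dimension 21 + 105 = 126).

B3 + C7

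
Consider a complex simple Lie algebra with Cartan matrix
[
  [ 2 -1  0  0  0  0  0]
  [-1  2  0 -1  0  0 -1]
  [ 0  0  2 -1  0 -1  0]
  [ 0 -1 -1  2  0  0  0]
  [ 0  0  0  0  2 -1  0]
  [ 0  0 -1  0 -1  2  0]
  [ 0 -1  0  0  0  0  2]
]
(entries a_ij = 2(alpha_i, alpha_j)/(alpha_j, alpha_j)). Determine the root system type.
type D_7

The matrix has rank 7 with 2's on the diagonal. Reading the off-diagonal entries as Dynkin edges (a single edge where a_ij = a_ji = -1; a double or triple edge where a_ij * a_ji = 2 or 3), the diagram is a chain of 5 nodes with a fork of two nodes at one end (D_7). One simple-root ordering that puts it in standard form is (alpha_5, alpha_6, alpha_3, alpha_4, alpha_2, alpha_1, alpha_7). So the algebra is type D_7, i.e. so(14).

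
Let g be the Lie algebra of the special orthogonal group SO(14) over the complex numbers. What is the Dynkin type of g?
This is so(14) with 14 even, which has dimension 14(14-1)/2 = 91 and rank 14/2 = 7. In the classification of classical Lie algebras, the orthogonal algebra so(2n) in an even number of variables has type D_n; here n = 7, so the Dynkin diagram is a chain of 5 nodes with a fork of two nodes at one end (D_7). Hence the type is D_7.

D_7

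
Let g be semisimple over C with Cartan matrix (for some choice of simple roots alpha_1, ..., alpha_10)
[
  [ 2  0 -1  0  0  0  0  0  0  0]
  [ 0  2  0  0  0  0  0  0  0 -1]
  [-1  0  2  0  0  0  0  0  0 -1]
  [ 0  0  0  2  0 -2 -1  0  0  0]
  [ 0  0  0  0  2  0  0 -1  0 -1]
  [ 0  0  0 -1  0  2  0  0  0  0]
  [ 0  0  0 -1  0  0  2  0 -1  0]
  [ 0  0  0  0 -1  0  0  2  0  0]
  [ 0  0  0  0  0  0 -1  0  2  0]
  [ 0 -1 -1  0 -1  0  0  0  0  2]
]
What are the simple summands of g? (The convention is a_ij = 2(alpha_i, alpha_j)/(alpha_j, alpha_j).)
The diagram associated to this matrix has two connected components: the simple roots {alpha_4, alpha_6, alpha_7, alpha_9} form a chain of 4 nodes with a double edge at one end; the terminal node there is the unique short simple root (B_4), and {alpha_1, alpha_2, alpha_3, alpha_5, alpha_8, alpha_10} form a chain of 5 nodes with one extra node attached to the third node from one end (E_6). A semisimple Lie algebra decomposes uniquely as the direct sum of simple ideals, one per connected component of its Dynkin diagram, so g ≅ B_4 ⊕ E_6 (dimension 36 + 78 = 114).

B4 ⊕ E6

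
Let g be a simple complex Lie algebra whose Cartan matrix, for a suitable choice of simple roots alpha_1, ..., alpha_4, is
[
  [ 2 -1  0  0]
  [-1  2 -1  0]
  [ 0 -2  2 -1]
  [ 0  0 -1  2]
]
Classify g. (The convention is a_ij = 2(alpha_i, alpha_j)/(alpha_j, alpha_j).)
F_4

The matrix has rank 4 with 2's on the diagonal. Reading the off-diagonal entries as Dynkin edges (a single edge where a_ij = a_ji = -1; a double or triple edge where a_ij * a_ji = 2 or 3), the diagram is a chain of 4 nodes with a double edge between the middle two (F_4). One simple-root ordering that puts it in standard form is (alpha_4, alpha_3, alpha_2, alpha_1). So the algebra is type F_4.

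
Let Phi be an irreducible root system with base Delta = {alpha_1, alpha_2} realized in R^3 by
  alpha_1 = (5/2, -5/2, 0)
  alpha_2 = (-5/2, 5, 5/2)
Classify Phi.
Compute the Cartan integers a_ij = 2(alpha_i, alpha_j)/(alpha_j, alpha_j); the resulting 2x2 Cartan matrix is
[[2, -1], [-3, 2]].
The roots have two lengths (squared-length ratio 3:1); the short ones are alpha_{1}. The associated Dynkin diagram is two nodes joined by a triple edge (G_2), so the type is G_2.

type G_2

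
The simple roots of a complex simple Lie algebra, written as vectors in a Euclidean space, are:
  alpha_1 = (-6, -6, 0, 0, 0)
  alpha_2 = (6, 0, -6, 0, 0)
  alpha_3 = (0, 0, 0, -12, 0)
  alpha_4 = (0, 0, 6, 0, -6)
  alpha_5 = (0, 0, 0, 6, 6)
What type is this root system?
C5

Compute the Cartan integers a_ij = 2(alpha_i, alpha_j)/(alpha_j, alpha_j); the resulting 5x5 Cartan matrix is
[[2, -1, 0, 0, 0], [-1, 2, 0, -1, 0], [0, 0, 2, 0, -2], [0, -1, 0, 2, -1], [0, 0, -1, -1, 2]].
The roots have two lengths (squared-length ratio 2:1); the short ones are alpha_{1,2,4,5}. The associated Dynkin diagram is a chain of 5 nodes with a double edge at one end; the terminal node there is the unique long simple root (C_5), so the type is C_5 (the algebra sp(10)).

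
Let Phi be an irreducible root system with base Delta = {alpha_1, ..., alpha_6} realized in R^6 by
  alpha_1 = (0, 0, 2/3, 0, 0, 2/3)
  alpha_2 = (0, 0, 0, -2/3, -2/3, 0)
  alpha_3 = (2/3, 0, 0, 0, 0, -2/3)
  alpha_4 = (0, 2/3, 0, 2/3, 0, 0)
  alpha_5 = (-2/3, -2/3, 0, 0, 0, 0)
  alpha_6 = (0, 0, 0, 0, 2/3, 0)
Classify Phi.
Compute the Cartan integers a_ij = 2(alpha_i, alpha_j)/(alpha_j, alpha_j); the resulting 6x6 Cartan matrix is
[[2, 0, -1, 0, 0, 0], [0, 2, 0, -1, 0, -2], [-1, 0, 2, 0, -1, 0], [0, -1, 0, 2, -1, 0], [0, 0, -1, -1, 2, 0], [0, -1, 0, 0, 0, 2]].
The roots have two lengths (squared-length ratio 2:1); the short ones are alpha_{6}. The associated Dynkin diagram is a chain of 6 nodes with a double edge at one end; the terminal node there is the unique short simple root (B_6), so the type is B_6 (the algebra so(13)).

B6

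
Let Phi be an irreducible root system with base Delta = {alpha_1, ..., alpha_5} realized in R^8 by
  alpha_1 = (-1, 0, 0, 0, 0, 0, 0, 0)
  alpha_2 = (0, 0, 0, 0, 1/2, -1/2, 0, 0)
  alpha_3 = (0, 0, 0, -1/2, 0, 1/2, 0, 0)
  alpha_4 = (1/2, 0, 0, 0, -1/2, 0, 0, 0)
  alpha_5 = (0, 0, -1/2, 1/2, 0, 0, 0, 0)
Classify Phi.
C5

Compute the Cartan integers a_ij = 2(alpha_i, alpha_j)/(alpha_j, alpha_j); the resulting 5x5 Cartan matrix is
[[2, 0, 0, -2, 0], [0, 2, -1, -1, 0], [0, -1, 2, 0, -1], [-1, -1, 0, 2, 0], [0, 0, -1, 0, 2]].
The roots have two lengths (squared-length ratio 2:1); the short ones are alpha_{2,3,4,5}. The associated Dynkin diagram is a chain of 5 nodes with a double edge at one end; the terminal node there is the unique long simple root (C_5), so the type is C_5 (the algebra sp(10)).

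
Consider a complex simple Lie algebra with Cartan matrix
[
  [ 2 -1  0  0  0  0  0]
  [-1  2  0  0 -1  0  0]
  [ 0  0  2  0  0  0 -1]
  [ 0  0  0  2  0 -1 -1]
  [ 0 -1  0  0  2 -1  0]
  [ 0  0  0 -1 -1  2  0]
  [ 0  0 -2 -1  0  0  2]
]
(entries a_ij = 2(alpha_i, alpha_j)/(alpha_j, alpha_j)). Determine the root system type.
type B_7

The matrix has rank 7 with 2's on the diagonal. Reading the off-diagonal entries as Dynkin edges (a single edge where a_ij = a_ji = -1; a double or triple edge where a_ij * a_ji = 2 or 3), the diagram is a chain of 7 nodes with a double edge at one end; the terminal node there is the unique short simple root (B_7). One simple-root ordering that puts it in standard form is (alpha_1, alpha_2, alpha_5, alpha_6, alpha_4, alpha_7, alpha_3). So the algebra is type B_7, i.e. so(15).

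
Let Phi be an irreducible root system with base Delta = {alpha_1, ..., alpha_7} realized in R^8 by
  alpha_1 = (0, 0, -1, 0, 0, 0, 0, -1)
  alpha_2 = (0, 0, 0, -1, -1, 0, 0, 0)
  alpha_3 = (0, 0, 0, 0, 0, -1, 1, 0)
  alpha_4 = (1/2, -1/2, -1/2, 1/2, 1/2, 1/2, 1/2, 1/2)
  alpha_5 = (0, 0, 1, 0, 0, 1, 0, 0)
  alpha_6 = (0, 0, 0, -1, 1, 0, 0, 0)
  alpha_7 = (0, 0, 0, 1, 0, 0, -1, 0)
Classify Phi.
E7

Compute the Cartan integers a_ij = 2(alpha_i, alpha_j)/(alpha_j, alpha_j); the resulting 7x7 Cartan matrix is
[[2, 0, 0, 0, -1, 0, 0], [0, 2, 0, -1, 0, 0, -1], [0, 0, 2, 0, -1, 0, -1], [0, -1, 0, 2, 0, 0, 0], [-1, 0, -1, 0, 2, 0, 0], [0, 0, 0, 0, 0, 2, -1], [0, -1, -1, 0, 0, -1, 2]].
All simple roots have the same length, so the diagram is simply laced. The associated Dynkin diagram is a chain of 6 nodes with one extra node attached to the third node from one end (E_7), so the type is E_7.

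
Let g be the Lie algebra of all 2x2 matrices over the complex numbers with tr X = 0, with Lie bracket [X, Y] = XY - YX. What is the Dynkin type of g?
type A_1

This is sl(2), which has dimension 2^2 - 1 = 3 and rank 2 - 1 = 1 (a Cartan subalgebra is the diagonal traceless matrices). In the classification of classical Lie algebras, the special linear algebra sl(n+1) has type A_n; here n = 1, so the Dynkin diagram is a chain of 1 nodes with single edges (A_1). Hence the type is A_1.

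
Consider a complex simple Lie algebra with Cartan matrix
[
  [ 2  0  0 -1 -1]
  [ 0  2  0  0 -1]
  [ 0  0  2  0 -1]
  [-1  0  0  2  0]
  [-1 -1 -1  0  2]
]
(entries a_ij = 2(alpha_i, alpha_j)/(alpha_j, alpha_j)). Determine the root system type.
D5

The matrix has rank 5 with 2's on the diagonal. Reading the off-diagonal entries as Dynkin edges (a single edge where a_ij = a_ji = -1; a double or triple edge where a_ij * a_ji = 2 or 3), the diagram is a chain of 3 nodes with a fork of two nodes at one end (D_5). One simple-root ordering that puts it in standard form is (alpha_4, alpha_1, alpha_5, alpha_3, alpha_2). So the algebra is type D_5, i.e. so(10).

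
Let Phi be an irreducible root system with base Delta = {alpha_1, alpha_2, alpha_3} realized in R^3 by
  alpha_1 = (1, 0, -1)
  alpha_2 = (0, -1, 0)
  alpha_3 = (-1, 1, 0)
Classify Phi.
Compute the Cartan integers a_ij = 2(alpha_i, alpha_j)/(alpha_j, alpha_j); the resulting 3x3 Cartan matrix is
[[2, 0, -1], [0, 2, -1], [-1, -2, 2]].
The roots have two lengths (squared-length ratio 2:1); the short ones are alpha_{2}. The associated Dynkin diagram is a chain of 3 nodes with a double edge at one end; the terminal node there is the unique short simple root (B_3), so the type is B_3 (the algebra so(7)).

type B_3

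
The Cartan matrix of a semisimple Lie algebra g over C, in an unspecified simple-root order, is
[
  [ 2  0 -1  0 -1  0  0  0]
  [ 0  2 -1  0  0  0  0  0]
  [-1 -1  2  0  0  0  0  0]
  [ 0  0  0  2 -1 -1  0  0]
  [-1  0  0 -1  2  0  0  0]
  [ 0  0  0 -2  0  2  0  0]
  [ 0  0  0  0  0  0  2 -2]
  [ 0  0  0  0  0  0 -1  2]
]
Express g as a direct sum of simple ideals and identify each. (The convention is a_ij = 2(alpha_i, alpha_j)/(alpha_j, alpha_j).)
The diagram associated to this matrix has two connected components: the simple roots {alpha_7, alpha_8} form a chain of 2 nodes with a double edge at one end; the terminal node there is the unique short simple root (B_2), and {alpha_1, alpha_2, alpha_3, alpha_4, alpha_5, alpha_6} form a chain of 6 nodes with a double edge at one end; the terminal node there is the unique long simple root (C_6). A semisimple Lie algebra decomposes uniquely as the direct sum of simple ideals, one per connected component of its Dynkin diagram, so g ≅ B_2 ⊕ C_6 (dimension 10 + 78 = 88).

B_2 (so(5)) + C_6 (sp(12))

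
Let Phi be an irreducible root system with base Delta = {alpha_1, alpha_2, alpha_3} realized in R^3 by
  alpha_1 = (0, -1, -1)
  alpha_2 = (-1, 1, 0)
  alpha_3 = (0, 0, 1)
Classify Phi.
Compute the Cartan integers a_ij = 2(alpha_i, alpha_j)/(alpha_j, alpha_j); the resulting 3x3 Cartan matrix is
[[2, -1, -2], [-1, 2, 0], [-1, 0, 2]].
The roots have two lengths (squared-length ratio 2:1); the short ones are alpha_{3}. The associated Dynkin diagram is a chain of 3 nodes with a double edge at one end; the terminal node there is the unique short simple root (B_3), so the type is B_3 (the algebra so(7)).

B_3 (so(7))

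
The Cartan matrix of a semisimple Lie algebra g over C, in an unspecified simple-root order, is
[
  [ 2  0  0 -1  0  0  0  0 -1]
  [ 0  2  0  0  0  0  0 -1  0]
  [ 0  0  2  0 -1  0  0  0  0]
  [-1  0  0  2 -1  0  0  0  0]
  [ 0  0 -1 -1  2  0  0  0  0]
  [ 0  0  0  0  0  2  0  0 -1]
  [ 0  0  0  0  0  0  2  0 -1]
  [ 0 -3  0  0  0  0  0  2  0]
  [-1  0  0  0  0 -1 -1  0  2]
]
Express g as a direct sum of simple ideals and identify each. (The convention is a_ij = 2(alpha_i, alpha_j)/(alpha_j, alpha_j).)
The diagram associated to this matrix has two connected components: the simple roots {alpha_1, alpha_3, alpha_4, alpha_5, alpha_6, alpha_7, alpha_9} form a chain of 5 nodes with a fork of two nodes at one end (D_7), and {alpha_2, alpha_8} form two nodes joined by a triple edge (G_2). A semisimple Lie algebra decomposes uniquely as the direct sum of simple ideals, one per connected component of its Dynkin diagram, so g ≅ D_7 ⊕ G_2 (dimension 91 + 14 = 105).

type D_7 ⊕ type G_2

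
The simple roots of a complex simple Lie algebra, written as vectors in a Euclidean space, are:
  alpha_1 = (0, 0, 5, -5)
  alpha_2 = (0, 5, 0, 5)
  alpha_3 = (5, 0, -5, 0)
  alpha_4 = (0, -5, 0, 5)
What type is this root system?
D4

Compute the Cartan integers a_ij = 2(alpha_i, alpha_j)/(alpha_j, alpha_j); the resulting 4x4 Cartan matrix is
[[2, -1, -1, -1], [-1, 2, 0, 0], [-1, 0, 2, 0], [-1, 0, 0, 2]].
All simple roots have the same length, so the diagram is simply laced. The associated Dynkin diagram is a chain of 2 nodes with a fork of two nodes at one end (D_4), so the type is D_4 (the algebra so(8)).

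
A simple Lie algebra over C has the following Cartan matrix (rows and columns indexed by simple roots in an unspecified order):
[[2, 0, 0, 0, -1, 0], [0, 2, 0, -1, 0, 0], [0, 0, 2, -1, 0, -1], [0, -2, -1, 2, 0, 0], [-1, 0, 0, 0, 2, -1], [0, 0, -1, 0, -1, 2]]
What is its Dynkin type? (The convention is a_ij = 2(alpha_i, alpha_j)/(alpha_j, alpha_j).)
type B_6

The matrix has rank 6 with 2's on the diagonal. Reading the off-diagonal entries as Dynkin edges (a single edge where a_ij = a_ji = -1; a double or triple edge where a_ij * a_ji = 2 or 3), the diagram is a chain of 6 nodes with a double edge at one end; the terminal node there is the unique short simple root (B_6). One simple-root ordering that puts it in standard form is (alpha_1, alpha_5, alpha_6, alpha_3, alpha_4, alpha_2). So the algebra is type B_6, i.e. so(13).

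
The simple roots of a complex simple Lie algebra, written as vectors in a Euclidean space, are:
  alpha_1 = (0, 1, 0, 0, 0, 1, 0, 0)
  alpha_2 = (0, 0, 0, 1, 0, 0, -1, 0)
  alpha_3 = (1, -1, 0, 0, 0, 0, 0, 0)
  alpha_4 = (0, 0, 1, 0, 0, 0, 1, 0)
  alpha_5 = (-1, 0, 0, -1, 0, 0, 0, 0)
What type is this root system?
type A_5

Compute the Cartan integers a_ij = 2(alpha_i, alpha_j)/(alpha_j, alpha_j); the resulting 5x5 Cartan matrix is
[[2, 0, -1, 0, 0], [0, 2, 0, -1, -1], [-1, 0, 2, 0, -1], [0, -1, 0, 2, 0], [0, -1, -1, 0, 2]].
All simple roots have the same length, so the diagram is simply laced. The associated Dynkin diagram is a chain of 5 nodes with single edges (A_5), so the type is A_5 (the algebra sl(6)).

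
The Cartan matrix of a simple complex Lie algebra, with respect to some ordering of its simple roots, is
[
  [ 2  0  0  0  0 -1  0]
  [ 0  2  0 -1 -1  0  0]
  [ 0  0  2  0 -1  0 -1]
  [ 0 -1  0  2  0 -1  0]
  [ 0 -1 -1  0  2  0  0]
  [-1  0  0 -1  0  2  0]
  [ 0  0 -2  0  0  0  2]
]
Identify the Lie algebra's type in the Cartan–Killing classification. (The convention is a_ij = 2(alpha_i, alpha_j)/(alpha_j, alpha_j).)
The matrix has rank 7 with 2's on the diagonal. Reading the off-diagonal entries as Dynkin edges (a single edge where a_ij = a_ji = -1; a double or triple edge where a_ij * a_ji = 2 or 3), the diagram is a chain of 7 nodes with a double edge at one end; the terminal node there is the unique long simple root (C_7). One simple-root ordering that puts it in standard form is (alpha_1, alpha_6, alpha_4, alpha_2, alpha_5, alpha_3, alpha_7). So the algebra is type C_7, i.e. sp(14).

C_7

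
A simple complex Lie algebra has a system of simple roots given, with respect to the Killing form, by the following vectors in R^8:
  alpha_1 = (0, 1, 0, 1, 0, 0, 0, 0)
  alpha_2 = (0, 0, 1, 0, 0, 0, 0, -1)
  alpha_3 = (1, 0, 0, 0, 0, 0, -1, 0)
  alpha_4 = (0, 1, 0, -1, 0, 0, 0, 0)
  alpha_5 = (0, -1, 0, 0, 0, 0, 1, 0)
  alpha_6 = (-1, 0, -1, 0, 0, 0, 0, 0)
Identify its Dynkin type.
type D_6

Compute the Cartan integers a_ij = 2(alpha_i, alpha_j)/(alpha_j, alpha_j); the resulting 6x6 Cartan matrix is
[[2, 0, 0, 0, -1, 0], [0, 2, 0, 0, 0, -1], [0, 0, 2, 0, -1, -1], [0, 0, 0, 2, -1, 0], [-1, 0, -1, -1, 2, 0], [0, -1, -1, 0, 0, 2]].
All simple roots have the same length, so the diagram is simply laced. The associated Dynkin diagram is a chain of 4 nodes with a fork of two nodes at one end (D_6), so the type is D_6 (the algebra so(12)).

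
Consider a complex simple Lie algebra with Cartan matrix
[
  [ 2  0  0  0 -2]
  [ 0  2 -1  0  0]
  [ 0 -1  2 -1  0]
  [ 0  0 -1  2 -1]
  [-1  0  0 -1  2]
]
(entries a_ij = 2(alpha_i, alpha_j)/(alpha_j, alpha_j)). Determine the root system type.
The matrix has rank 5 with 2's on the diagonal. Reading the off-diagonal entries as Dynkin edges (a single edge where a_ij = a_ji = -1; a double or triple edge where a_ij * a_ji = 2 or 3), the diagram is a chain of 5 nodes with a double edge at one end; the terminal node there is the unique long simple root (C_5). One simple-root ordering that puts it in standard form is (alpha_2, alpha_3, alpha_4, alpha_5, alpha_1). So the algebra is type C_5, i.e. sp(10).

C_5 (sp(10))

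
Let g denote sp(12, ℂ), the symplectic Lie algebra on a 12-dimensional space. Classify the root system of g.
type C_6

This is sp(12), which has dimension 12(12+1)/2 = 78 and rank 12/2 = 6. In the classification of classical Lie algebras, the symplectic algebra sp(2n) has type C_n; here n = 6, so the Dynkin diagram is a chain of 6 nodes with a double edge at one end; the terminal node there is the unique long simple root (C_6). Hence the type is C_6.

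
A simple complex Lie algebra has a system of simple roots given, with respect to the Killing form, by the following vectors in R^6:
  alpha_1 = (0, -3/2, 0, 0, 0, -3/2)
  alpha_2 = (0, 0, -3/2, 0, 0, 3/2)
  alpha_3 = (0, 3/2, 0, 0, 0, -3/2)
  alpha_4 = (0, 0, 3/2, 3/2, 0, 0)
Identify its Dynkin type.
Compute the Cartan integers a_ij = 2(alpha_i, alpha_j)/(alpha_j, alpha_j); the resulting 4x4 Cartan matrix is
[[2, -1, 0, 0], [-1, 2, -1, -1], [0, -1, 2, 0], [0, -1, 0, 2]].
All simple roots have the same length, so the diagram is simply laced. The associated Dynkin diagram is a chain of 2 nodes with a fork of two nodes at one end (D_4), so the type is D_4 (the algebra so(8)).

D4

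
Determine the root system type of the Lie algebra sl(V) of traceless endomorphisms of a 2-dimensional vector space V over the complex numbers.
A1

This is sl(2), which has dimension 2^2 - 1 = 3 and rank 2 - 1 = 1 (a Cartan subalgebra is the diagonal traceless matrices). In the classification of classical Lie algebras, the special linear algebra sl(n+1) has type A_n; here n = 1, so the Dynkin diagram is a chain of 1 nodes with single edges (A_1). Hence the type is A_1.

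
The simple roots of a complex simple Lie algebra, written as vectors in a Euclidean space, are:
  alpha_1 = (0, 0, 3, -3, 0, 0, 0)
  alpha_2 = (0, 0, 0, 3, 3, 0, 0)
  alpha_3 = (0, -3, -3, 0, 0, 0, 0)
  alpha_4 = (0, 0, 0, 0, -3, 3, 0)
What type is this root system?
A4

Compute the Cartan integers a_ij = 2(alpha_i, alpha_j)/(alpha_j, alpha_j); the resulting 4x4 Cartan matrix is
[[2, -1, -1, 0], [-1, 2, 0, -1], [-1, 0, 2, 0], [0, -1, 0, 2]].
All simple roots have the same length, so the diagram is simply laced. The associated Dynkin diagram is a chain of 4 nodes with single edges (A_4), so the type is A_4 (the algebra sl(5)).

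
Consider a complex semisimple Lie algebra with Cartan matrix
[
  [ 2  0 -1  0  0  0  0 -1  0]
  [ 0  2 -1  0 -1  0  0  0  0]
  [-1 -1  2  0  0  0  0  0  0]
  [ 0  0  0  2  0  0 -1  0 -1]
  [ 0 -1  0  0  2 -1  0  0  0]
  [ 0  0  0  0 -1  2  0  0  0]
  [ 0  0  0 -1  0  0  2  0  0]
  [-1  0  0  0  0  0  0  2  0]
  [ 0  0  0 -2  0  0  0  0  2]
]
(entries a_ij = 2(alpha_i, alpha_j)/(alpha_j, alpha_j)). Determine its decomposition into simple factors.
The diagram associated to this matrix has two connected components: the simple roots {alpha_1, alpha_2, alpha_3, alpha_5, alpha_6, alpha_8} form a chain of 6 nodes with single edges (A_6), and {alpha_4, alpha_7, alpha_9} form a chain of 3 nodes with a double edge at one end; the terminal node there is the unique long simple root (C_3). A semisimple Lie algebra decomposes uniquely as the direct sum of simple ideals, one per connected component of its Dynkin diagram, so g ≅ A_6 ⊕ C_3 (dimension 48 + 21 = 69).

A6 ⊕ C3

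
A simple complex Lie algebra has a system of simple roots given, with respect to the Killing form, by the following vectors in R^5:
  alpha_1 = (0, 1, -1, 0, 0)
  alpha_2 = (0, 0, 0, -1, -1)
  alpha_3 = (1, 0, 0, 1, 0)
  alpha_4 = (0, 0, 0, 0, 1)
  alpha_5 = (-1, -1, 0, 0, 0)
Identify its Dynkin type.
B_5

Compute the Cartan integers a_ij = 2(alpha_i, alpha_j)/(alpha_j, alpha_j); the resulting 5x5 Cartan matrix is
[[2, 0, 0, 0, -1], [0, 2, -1, -2, 0], [0, -1, 2, 0, -1], [0, -1, 0, 2, 0], [-1, 0, -1, 0, 2]].
The roots have two lengths (squared-length ratio 2:1); the short ones are alpha_{4}. The associated Dynkin diagram is a chain of 5 nodes with a double edge at one end; the terminal node there is the unique short simple root (B_5), so the type is B_5 (the algebra so(11)).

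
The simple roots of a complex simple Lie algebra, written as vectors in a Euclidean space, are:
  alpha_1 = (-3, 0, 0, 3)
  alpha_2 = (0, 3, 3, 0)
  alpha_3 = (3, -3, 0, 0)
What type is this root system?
A3

Compute the Cartan integers a_ij = 2(alpha_i, alpha_j)/(alpha_j, alpha_j); the resulting 3x3 Cartan matrix is
[[2, 0, -1], [0, 2, -1], [-1, -1, 2]].
All simple roots have the same length, so the diagram is simply laced. The associated Dynkin diagram is a chain of 3 nodes with single edges (A_3), so the type is A_3 (the algebra sl(4)).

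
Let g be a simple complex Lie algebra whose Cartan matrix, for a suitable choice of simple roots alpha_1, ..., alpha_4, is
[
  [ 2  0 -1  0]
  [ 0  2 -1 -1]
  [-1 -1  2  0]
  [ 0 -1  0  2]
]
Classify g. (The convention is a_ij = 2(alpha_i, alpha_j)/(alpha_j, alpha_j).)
A_4 (sl(5))

The matrix has rank 4 with 2's on the diagonal. Reading the off-diagonal entries as Dynkin edges (a single edge where a_ij = a_ji = -1; a double or triple edge where a_ij * a_ji = 2 or 3), the diagram is a chain of 4 nodes with single edges (A_4). One simple-root ordering that puts it in standard form is (alpha_1, alpha_3, alpha_2, alpha_4). So the algebra is type A_4, i.e. sl(5).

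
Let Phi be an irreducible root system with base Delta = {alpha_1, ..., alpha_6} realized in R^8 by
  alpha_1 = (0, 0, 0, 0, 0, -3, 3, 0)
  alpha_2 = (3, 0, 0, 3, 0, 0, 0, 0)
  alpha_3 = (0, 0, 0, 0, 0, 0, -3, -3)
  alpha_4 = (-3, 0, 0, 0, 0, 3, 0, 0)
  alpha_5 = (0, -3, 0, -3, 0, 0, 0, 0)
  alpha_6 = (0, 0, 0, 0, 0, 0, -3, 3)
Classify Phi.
Compute the Cartan integers a_ij = 2(alpha_i, alpha_j)/(alpha_j, alpha_j); the resulting 6x6 Cartan matrix is
[[2, 0, -1, -1, 0, -1], [0, 2, 0, -1, -1, 0], [-1, 0, 2, 0, 0, 0], [-1, -1, 0, 2, 0, 0], [0, -1, 0, 0, 2, 0], [-1, 0, 0, 0, 0, 2]].
All simple roots have the same length, so the diagram is simply laced. The associated Dynkin diagram is a chain of 4 nodes with a fork of two nodes at one end (D_6), so the type is D_6 (the algebra so(12)).

D_6 (so(12))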